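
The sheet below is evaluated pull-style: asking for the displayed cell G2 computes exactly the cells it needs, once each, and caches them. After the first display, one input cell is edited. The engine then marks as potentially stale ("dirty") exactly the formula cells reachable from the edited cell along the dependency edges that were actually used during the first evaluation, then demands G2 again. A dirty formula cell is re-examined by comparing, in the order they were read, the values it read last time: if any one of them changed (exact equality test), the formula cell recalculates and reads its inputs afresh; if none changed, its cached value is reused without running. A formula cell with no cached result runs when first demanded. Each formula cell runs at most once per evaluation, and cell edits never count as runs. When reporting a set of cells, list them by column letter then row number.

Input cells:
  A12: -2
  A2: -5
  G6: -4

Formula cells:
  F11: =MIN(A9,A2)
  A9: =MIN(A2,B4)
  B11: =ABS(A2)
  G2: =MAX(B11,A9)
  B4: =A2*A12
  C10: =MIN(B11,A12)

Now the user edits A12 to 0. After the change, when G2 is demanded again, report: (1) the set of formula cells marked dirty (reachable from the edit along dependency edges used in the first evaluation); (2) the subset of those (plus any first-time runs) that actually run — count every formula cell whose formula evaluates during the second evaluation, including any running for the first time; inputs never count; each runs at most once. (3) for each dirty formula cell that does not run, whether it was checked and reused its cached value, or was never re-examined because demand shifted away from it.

First demand of the output computes:
  B4 = -5 * -2 = 10
  A9 = MIN(-5, 10) = -5
  B11 = ABS(-5) = 5
  G2 = MAX(5, -5) = 5

After the edit, cleaning proceeds:
  B4: a read changed (A12 -2->0) — executes, giving 0.
  A9: a read changed (B4 10->0) — executes, giving -5 — identical to its old value.
  G2: dirty, but its reads are unchanged (B11 unchanged, A9 unchanged); cached 5 stands.

Note the absorption at A9: it re-runs yet its value is the same, leaving the output's value untouched.

The edit dirties: A9, B4, G2.
2 formula cells run: A9, B4.
Cache hits after checking: G2.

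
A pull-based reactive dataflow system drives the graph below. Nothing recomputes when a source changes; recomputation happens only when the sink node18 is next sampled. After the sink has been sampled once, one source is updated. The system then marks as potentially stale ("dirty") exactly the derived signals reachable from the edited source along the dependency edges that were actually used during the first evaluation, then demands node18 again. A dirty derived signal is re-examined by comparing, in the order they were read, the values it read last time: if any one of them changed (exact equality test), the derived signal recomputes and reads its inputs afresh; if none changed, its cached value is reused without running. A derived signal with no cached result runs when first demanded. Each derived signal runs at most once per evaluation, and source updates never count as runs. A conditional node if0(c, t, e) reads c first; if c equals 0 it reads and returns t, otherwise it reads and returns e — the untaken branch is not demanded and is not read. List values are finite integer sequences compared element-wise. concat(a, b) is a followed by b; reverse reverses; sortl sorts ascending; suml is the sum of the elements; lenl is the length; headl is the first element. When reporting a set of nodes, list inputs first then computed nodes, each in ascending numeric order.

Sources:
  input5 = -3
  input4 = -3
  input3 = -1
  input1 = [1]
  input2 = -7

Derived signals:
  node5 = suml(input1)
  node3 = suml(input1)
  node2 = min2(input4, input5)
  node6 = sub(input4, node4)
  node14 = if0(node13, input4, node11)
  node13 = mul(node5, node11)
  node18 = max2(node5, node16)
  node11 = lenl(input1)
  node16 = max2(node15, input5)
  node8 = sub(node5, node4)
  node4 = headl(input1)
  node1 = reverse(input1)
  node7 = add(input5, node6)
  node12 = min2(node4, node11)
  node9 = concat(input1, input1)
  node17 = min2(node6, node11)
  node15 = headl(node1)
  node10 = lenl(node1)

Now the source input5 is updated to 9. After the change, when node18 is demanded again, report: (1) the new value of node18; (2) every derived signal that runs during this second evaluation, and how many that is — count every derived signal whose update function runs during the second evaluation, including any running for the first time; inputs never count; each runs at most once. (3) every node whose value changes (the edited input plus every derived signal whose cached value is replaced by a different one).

First evaluation (everything demanded from the output):
  node1 = reverse([1]) = [1]
  node5 = suml([1]) = 1
  node15 = headl([1]) = 1
  node16 = max2(1, -3) = 1
  node18 = max2(1, 1) = 1

Propagation after the edit:
  node16: runs — input5 -3->9; result 9.
  node18: runs — node16 1->9; result 9.

New value of node18: 9.
Derived signals that run: node16, node18 — 2 in total.
Values that change: input5, node16, node18.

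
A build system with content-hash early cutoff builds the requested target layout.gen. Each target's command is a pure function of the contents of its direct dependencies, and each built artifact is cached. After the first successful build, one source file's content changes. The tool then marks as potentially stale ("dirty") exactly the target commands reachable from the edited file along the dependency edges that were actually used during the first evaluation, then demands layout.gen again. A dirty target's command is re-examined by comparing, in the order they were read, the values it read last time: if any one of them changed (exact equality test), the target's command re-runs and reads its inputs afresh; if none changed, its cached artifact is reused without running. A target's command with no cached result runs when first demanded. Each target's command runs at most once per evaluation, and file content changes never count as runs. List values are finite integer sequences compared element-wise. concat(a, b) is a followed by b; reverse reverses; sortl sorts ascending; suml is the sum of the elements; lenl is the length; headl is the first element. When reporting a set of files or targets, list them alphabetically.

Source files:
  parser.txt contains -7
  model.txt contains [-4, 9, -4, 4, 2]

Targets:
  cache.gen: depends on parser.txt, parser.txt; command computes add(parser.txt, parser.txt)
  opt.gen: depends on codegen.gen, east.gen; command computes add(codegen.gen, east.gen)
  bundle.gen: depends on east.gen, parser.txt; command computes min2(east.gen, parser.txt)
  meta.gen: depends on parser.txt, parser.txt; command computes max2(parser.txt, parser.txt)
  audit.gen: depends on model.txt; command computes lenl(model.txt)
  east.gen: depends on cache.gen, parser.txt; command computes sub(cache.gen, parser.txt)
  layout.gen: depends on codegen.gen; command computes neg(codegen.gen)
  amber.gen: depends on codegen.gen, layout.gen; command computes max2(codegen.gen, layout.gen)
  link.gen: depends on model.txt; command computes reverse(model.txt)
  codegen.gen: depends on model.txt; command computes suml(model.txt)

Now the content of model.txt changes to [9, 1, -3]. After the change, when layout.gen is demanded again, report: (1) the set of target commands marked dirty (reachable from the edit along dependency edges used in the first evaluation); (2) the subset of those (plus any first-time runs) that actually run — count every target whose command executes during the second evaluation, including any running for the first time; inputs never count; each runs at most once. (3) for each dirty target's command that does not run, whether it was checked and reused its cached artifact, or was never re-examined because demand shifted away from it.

Marked dirty: codegen.gen, layout.gen.
Target commands that run: codegen.gen — 1 in total.
Checked but reused from cache: layout.gen.
Key observation: the change is absorbed at codegen.gen — it re-runs but produces the same value, and the output's value is unchanged.

First evaluation (everything demanded from the output):
  codegen.gen = suml([-4, 9, -4, 4, 2]) = 7
  layout.gen = neg(7) = -7

Propagation after the edit:
  codegen.gen: runs — model.txt [-4, 9, -4, 4, 2]->[9, 1, -3]; result 7 (same value as before).
  layout.gen: checked — values it read are unchanged (codegen.gen unchanged); reused cached -7 without running.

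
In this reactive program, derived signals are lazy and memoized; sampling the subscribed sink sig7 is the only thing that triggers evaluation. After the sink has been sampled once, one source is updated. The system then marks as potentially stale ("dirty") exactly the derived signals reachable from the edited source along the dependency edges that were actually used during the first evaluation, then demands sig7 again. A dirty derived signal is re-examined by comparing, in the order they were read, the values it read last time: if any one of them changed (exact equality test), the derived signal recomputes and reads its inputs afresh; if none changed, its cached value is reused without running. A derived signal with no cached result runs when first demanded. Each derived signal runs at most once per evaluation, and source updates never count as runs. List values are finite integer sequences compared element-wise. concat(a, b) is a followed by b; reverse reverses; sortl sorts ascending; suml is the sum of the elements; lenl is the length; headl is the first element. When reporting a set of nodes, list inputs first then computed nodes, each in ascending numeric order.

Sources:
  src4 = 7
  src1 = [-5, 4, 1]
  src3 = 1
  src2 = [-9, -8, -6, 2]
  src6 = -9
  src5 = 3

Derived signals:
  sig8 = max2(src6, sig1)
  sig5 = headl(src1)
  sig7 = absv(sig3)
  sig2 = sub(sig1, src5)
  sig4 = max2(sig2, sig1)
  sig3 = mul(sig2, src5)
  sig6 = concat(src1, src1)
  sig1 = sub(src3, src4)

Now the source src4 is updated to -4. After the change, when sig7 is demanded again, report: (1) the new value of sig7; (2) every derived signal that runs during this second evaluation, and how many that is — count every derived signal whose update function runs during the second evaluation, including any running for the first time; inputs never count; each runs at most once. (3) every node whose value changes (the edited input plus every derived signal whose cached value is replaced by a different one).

Demanding sig7 again yields 6.
4 derived signals run: sig1, sig2, sig3, sig7.
The nodes whose values change: src4, sig1, sig2, sig3, sig7.

First demand of the output computes:
  sig1 = sub(1, 7) = -6
  sig2 = sub(-6, 3) = -9
  sig3 = mul(-9, 3) = -27
  sig7 = absv(-27) = 27

After the edit, cleaning proceeds:
  sig1: a read changed (src4 7->-4) — executes, giving 5.
  sig2: a read changed (sig1 -6->5) — executes, giving 2.
  sig3: a read changed (sig2 -9->2) — executes, giving 6.
  sig7: a read changed (sig3 -27->6) — executes, giving 6.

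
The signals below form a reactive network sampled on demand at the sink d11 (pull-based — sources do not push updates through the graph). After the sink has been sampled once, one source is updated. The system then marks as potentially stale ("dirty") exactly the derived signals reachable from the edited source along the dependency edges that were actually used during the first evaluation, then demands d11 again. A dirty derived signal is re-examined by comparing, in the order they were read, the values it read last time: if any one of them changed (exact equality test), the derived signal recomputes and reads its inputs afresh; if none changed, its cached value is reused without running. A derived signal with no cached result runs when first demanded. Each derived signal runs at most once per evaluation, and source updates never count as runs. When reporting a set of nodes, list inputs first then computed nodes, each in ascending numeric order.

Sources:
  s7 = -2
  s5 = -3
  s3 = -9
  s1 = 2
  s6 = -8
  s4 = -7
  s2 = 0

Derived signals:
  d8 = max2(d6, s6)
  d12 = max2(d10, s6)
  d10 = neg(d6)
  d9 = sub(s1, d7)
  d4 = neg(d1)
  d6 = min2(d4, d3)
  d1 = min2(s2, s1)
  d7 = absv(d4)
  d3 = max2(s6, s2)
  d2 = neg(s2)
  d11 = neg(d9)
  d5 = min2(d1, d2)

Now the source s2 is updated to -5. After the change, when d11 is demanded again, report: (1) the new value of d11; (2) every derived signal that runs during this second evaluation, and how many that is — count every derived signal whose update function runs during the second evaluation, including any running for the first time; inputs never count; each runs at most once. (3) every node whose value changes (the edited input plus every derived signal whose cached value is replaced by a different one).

d11 now evaluates to 3.
Run set: d1, d4, d7, d9, d11 (5 run).
Changed values: s2, d1, d4, d7, d9, d11.

Initial pass — values computed on the first demand:
  d1 = min2(0, 2) = 0
  d4 = neg(0) = 0
  d7 = absv(0) = 0
  d9 = sub(2, 0) = 2
  d11 = neg(2) = -2

Second demand — change propagation:
  d1: re-runs because s2 0->-5; new result -5.
  d4: re-runs because d1 0->-5; new result 5.
  d7: re-runs because d4 0->5; new result 5.
  d9: re-runs because d7 0->5; new result -3.
  d11: re-runs because d9 2->-3; new result 3.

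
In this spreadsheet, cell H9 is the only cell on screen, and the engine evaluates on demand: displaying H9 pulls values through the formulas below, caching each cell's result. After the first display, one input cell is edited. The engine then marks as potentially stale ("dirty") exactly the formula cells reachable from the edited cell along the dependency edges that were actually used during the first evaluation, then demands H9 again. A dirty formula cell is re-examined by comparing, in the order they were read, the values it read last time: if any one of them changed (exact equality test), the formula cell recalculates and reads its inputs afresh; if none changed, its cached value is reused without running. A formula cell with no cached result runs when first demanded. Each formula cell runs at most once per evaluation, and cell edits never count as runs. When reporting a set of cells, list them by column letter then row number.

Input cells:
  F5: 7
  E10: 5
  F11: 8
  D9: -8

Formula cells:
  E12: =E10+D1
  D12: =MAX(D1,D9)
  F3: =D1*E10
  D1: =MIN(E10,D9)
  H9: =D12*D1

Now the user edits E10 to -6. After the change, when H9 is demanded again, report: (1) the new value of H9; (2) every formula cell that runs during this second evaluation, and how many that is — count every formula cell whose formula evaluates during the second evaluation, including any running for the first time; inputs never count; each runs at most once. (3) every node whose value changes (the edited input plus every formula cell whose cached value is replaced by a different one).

H9 now evaluates to 64.
Run set: D1 (1 run).
Changed values: E10.
The important point: D1 recomputes to an identical value, and the output ends up unchanged.

Initial pass — values computed on the first demand:
  D1 = MIN(5, -8) = -8
  D12 = MAX(-8, -8) = -8
  H9 = -8 * -8 = 64

Second demand — change propagation:
  D1: re-runs because E10 5->-6; new result -8 (unchanged).
  D12: re-examined; everything it read last time is the same (D1 unchanged, D9 unchanged) — cache -8 kept, no run.
  H9: re-examined; everything it read last time is the same (D12 unchanged, D1 unchanged) — cache 64 kept, no run.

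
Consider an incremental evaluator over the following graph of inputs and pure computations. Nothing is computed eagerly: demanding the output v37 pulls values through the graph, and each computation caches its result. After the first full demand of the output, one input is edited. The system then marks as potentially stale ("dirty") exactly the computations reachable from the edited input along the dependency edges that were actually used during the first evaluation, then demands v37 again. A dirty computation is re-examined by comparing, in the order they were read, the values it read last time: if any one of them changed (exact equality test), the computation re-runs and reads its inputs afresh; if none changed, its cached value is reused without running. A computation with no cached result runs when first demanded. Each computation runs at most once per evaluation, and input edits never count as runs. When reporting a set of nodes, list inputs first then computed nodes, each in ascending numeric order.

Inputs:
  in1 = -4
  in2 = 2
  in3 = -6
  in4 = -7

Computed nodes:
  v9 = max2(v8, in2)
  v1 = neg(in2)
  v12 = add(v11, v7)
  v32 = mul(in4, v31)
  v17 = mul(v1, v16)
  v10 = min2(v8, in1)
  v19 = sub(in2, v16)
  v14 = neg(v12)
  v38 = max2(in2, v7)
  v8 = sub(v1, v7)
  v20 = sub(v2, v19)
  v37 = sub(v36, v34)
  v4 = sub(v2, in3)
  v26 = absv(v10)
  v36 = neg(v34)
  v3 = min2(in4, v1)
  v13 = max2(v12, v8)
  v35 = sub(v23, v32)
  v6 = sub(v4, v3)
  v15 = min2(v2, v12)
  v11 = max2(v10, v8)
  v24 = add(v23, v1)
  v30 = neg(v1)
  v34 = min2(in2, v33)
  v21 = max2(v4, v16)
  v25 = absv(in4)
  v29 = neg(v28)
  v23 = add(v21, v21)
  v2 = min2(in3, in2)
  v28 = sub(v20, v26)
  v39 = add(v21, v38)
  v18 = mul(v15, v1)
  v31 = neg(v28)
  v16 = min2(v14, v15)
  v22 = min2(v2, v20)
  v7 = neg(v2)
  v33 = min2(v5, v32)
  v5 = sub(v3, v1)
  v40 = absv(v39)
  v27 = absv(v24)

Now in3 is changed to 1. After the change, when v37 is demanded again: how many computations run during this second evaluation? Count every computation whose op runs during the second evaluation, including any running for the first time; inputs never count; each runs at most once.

Run set: v2, v7, v8, v10, v11, v12, v15, v16, v19, v20, v26, v28, v31, v32, v33, v34, v36, v37 (18 run).
The important point: at v14 every value read last time is unchanged, so the dirty flag clears without a run.

Initial pass — values computed on the first demand:
  v1 = neg(2) = -2
  v2 = min2(-6, 2) = -6
  v3 = min2(-7, -2) = -7
  v5 = sub(-7, -2) = -5
  v7 = neg(-6) = 6
  v8 = sub(-2, 6) = -8
  v10 = min2(-8, -4) = -8
  v11 = max2(-8, -8) = -8
  v12 = add(-8, 6) = -2
  v14 = neg(-2) = 2
  v15 = min2(-6, -2) = -6
  v16 = min2(2, -6) = -6
  v19 = sub(2, -6) = 8
  v20 = sub(-6, 8) = -14
  v26 = absv(-8) = 8
  v28 = sub(-14, 8) = -22
  v31 = neg(-22) = 22
  v32 = mul(-7, 22) = -154
  v33 = min2(-5, -154) = -154
  v34 = min2(2, -154) = -154
  v36 = neg(-154) = 154
  v37 = sub(154, -154) = 308

Second demand — change propagation:
  v2: re-runs because in3 -6->1; new result 1.
  v7: re-runs because v2 -6->1; new result -1.
  v8: re-runs because v7 6->-1; new result -1.
  v10: re-runs because v8 -8->-1; new result -4.
  v11: re-runs because v10 -8->-4; v8 -8->-1; new result -1.
  v12: re-runs because v11 -8->-1; v7 6->-1; new result -2 (unchanged).
  v14: re-examined; everything it read last time is the same (v12 unchanged) — cache 2 kept, no run.
  v15: re-runs because v2 -6->1; new result -2.
  v16: re-runs because v15 -6->-2; new result -2.
  v19: re-runs because v16 -6->-2; new result 4.
  v20: re-runs because v2 -6->1; v19 8->4; new result -3.
  v26: re-runs because v10 -8->-4; new result 4.
  v28: re-runs because v20 -14->-3; v26 8->4; new result -7.
  v31: re-runs because v28 -22->-7; new result 7.
  v32: re-runs because v31 22->7; new result -49.
  v33: re-runs because v32 -154->-49; new result -49.
  v34: re-runs because v33 -154->-49; new result -49.
  v36: re-runs because v34 -154->-49; new result 49.
  v37: re-runs because v36 154->49; v34 -154->-49; new result 98.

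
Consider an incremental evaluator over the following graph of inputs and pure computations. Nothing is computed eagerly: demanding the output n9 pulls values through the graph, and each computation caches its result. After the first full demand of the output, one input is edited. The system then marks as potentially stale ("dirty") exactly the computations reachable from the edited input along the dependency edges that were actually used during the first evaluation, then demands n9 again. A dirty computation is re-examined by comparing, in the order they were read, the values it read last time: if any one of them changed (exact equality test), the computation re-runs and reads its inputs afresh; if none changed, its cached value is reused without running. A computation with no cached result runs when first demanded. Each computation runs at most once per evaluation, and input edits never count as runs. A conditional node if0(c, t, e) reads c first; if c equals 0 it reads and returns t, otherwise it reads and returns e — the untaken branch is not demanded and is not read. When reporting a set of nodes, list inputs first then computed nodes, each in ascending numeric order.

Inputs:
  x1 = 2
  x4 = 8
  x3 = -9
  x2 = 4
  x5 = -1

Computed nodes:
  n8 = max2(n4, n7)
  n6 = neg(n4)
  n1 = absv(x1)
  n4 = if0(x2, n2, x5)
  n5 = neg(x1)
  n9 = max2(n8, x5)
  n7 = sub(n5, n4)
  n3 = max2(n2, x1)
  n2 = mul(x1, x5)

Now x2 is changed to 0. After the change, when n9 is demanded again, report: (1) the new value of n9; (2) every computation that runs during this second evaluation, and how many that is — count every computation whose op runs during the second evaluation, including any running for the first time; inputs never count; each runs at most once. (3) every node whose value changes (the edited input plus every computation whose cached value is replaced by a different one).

n9 now evaluates to 0.
Run set: n2, n4, n7, n8, n9 (5 run).
Changed values: x2, n4, n7, n8, n9.
The important point: the flipped condition pulls in fresh nodes; n2 runs for the first time.

Initial pass — values computed on the first demand:
  n4 = if0(x2=4 -> else branch x5) = -1
  n5 = neg(2) = -2
  n7 = sub(-2, -1) = -1
  n8 = max2(-1, -1) = -1
  n9 = max2(-1, -1) = -1

Second demand — change propagation:
  n2: newly demanded (no cache) — executes and yields -2.
  n4: re-runs because x2 4->0; new result -2.
  n7: re-runs because n4 -1->-2; new result 0.
  n8: re-runs because n4 -1->-2; n7 -1->0; new result 0.
  n9: re-runs because n8 -1->0; new result 0.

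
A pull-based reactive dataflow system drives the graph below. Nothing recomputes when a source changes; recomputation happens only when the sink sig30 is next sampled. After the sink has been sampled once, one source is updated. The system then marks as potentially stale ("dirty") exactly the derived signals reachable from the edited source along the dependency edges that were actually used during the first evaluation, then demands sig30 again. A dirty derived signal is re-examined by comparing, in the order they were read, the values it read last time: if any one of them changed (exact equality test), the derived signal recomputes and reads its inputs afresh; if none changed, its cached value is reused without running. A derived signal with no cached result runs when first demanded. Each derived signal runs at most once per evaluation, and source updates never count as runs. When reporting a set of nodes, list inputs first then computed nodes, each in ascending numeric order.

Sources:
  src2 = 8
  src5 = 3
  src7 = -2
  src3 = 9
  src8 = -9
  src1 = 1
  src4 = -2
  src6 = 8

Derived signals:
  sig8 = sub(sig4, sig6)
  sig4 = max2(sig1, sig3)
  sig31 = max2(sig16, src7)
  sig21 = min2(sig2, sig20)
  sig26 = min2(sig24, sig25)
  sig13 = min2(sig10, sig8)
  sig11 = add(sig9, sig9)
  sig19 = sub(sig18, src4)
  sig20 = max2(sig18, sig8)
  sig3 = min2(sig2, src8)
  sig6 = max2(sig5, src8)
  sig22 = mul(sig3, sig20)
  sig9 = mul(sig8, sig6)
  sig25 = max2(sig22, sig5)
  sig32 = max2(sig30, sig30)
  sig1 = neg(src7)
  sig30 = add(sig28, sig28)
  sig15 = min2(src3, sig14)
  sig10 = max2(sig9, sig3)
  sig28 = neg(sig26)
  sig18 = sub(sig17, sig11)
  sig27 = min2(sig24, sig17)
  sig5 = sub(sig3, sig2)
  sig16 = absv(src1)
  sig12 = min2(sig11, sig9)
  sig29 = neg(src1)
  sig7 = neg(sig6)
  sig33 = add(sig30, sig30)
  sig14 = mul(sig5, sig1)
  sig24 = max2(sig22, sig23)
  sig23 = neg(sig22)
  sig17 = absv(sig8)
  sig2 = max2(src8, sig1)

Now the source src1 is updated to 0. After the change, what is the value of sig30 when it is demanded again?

New value of sig30: 22.
Key observation: src1 is never demanded by the output, so the edit triggers no recomputation at all.

First evaluation (everything demanded from the output):
  sig1 = neg(-2) = 2
  sig2 = max2(-9, 2) = 2
  sig3 = min2(2, -9) = -9
  sig4 = max2(2, -9) = 2
  sig5 = sub(-9, 2) = -11
  sig6 = max2(-11, -9) = -9
  sig8 = sub(2, -9) = 11
  sig9 = mul(11, -9) = -99
  sig11 = add(-99, -99) = -198
  sig17 = absv(11) = 11
  sig18 = sub(11, -198) = 209
  sig20 = max2(209, 11) = 209
  sig22 = mul(-9, 209) = -1881
  sig23 = neg(-1881) = 1881
  sig24 = max2(-1881, 1881) = 1881
  sig25 = max2(-1881, -11) = -11
  sig26 = min2(1881, -11) = -11
  sig28 = neg(-11) = 11
  sig30 = add(11, 11) = 22

Propagation after the edit:
  src1 feeds no computation that the output demands — nothing is marked dirty and nothing runs.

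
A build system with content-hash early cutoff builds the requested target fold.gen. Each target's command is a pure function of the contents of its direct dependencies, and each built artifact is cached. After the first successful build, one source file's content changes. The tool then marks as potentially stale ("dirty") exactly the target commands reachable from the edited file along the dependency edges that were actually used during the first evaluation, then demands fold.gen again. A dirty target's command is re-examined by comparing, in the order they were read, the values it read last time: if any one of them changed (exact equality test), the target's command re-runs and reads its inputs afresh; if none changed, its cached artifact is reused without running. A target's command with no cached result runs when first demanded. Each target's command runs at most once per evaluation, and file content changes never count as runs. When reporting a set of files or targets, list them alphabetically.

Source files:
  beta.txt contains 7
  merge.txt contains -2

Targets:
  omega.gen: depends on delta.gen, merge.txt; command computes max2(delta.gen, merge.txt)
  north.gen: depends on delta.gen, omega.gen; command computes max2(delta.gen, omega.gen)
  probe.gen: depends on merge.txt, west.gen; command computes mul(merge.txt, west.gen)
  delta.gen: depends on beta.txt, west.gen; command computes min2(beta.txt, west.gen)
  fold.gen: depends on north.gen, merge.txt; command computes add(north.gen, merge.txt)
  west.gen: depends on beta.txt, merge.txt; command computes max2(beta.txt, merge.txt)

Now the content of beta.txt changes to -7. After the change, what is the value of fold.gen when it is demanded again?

First evaluation (everything demanded from the output):
  west.gen = max2(7, -2) = 7
  delta.gen = min2(7, 7) = 7
  omega.gen = max2(7, -2) = 7
  north.gen = max2(7, 7) = 7
  fold.gen = add(7, -2) = 5

Propagation after the edit:
  west.gen: runs — beta.txt 7->-7; result -2.
  delta.gen: runs — beta.txt 7->-7; west.gen 7->-2; result -7.
  omega.gen: runs — delta.gen 7->-7; result -2.
  north.gen: runs — delta.gen 7->-7; omega.gen 7->-2; result -2.
  fold.gen: runs — north.gen 7->-2; result -4.

New value of fold.gen: -4.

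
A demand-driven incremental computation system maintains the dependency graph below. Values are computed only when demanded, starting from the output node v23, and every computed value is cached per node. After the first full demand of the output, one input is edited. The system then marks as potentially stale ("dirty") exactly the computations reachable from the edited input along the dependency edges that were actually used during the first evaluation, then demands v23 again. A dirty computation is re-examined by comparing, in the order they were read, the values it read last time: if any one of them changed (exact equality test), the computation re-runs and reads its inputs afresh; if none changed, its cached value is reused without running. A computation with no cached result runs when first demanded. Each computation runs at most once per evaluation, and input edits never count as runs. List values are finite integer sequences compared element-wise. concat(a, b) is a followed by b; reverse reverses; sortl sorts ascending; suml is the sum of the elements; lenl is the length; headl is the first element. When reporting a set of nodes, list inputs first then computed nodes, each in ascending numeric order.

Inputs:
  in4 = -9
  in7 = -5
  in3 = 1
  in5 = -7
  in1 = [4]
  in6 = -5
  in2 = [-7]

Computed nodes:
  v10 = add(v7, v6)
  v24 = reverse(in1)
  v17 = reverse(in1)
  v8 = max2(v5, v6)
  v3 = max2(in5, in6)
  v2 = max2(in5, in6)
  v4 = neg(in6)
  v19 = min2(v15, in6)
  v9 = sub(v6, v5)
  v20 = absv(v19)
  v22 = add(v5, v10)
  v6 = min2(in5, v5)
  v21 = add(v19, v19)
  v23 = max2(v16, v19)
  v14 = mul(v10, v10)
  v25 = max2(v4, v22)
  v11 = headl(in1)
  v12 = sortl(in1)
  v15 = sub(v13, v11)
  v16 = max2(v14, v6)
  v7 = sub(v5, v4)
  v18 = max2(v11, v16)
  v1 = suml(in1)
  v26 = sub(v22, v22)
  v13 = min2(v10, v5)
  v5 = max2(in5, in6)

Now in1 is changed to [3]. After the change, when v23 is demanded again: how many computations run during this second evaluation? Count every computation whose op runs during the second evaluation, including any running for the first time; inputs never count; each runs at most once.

First evaluation (everything demanded from the output):
  v4 = neg(-5) = 5
  v5 = max2(-7, -5) = -5
  v6 = min2(-7, -5) = -7
  v7 = sub(-5, 5) = -10
  v10 = add(-10, -7) = -17
  v11 = headl([4]) = 4
  v13 = min2(-17, -5) = -17
  v14 = mul(-17, -17) = 289
  v15 = sub(-17, 4) = -21
  v16 = max2(289, -7) = 289
  v19 = min2(-21, -5) = -21
  v23 = max2(289, -21) = 289

Propagation after the edit:
  v11: runs — in1 [4]->[3]; result 3.
  v15: runs — v11 4->3; result -20.
  v19: runs — v15 -21->-20; result -20.
  v23: runs — v19 -21->-20; result 289 (same value as before).

Computations that run: v11, v15, v19, v23 — 4 in total.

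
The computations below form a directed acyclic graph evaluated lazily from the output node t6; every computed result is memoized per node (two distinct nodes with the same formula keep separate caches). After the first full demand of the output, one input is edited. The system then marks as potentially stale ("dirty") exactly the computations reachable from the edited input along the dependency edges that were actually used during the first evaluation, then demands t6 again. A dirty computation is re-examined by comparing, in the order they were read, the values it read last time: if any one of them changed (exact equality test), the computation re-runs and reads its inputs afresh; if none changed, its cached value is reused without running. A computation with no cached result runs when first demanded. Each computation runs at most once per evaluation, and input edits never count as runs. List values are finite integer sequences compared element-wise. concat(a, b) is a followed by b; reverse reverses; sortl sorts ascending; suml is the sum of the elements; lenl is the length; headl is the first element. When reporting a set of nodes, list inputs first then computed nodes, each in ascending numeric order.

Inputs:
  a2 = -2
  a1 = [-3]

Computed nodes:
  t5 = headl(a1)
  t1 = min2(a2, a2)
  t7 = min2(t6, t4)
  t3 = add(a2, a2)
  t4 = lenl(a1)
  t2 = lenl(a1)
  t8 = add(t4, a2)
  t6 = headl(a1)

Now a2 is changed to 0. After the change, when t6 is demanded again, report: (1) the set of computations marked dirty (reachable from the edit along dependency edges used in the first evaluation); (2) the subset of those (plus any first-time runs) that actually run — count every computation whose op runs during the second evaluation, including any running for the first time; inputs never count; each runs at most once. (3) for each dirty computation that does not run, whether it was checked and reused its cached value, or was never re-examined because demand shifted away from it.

The edit dirties: none.
0 computations run: none.
No dirty computation escaped a run.
Note the shortcut — a2 feeds only undemanded nodes, so no recomputation happens.

First demand of the output computes:
  t6 = headl([-3]) = -3

After the edit, cleaning proceeds:
  a2 only reaches undemanded nodes; the second demand re-runs nothing.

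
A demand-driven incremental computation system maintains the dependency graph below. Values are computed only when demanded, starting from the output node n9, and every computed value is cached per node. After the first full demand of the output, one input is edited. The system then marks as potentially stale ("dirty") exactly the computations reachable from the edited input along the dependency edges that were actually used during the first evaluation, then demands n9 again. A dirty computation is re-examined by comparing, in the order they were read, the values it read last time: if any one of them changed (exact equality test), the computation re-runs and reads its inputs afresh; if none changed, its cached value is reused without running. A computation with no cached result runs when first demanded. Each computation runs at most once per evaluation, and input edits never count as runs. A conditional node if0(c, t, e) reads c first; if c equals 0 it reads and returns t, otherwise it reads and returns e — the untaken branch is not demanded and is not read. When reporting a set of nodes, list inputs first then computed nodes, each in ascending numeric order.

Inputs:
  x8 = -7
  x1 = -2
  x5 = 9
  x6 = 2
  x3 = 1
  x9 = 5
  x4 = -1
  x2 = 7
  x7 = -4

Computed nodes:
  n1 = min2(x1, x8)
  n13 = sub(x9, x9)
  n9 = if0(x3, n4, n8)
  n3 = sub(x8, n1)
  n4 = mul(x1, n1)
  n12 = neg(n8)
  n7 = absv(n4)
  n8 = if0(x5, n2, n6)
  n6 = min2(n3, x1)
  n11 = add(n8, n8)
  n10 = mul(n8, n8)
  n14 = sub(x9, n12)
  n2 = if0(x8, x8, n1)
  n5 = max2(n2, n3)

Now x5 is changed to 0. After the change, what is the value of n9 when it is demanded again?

New value of n9: -7.
Key observation: a condition flipped, so demand reaches new nodes — n2 runs for the first time.

First evaluation (everything demanded from the output):
  n1 = min2(-2, -7) = -7
  n3 = sub(-7, -7) = 0
  n6 = min2(0, -2) = -2
  n8 = if0(x5=9 -> else branch n6) = -2
  n9 = if0(x3=1 -> else branch n8) = -2

Propagation after the edit:
  n2: demanded for the first time — runs, produces -7.
  n8: runs — x5 9->0; result -7.
  n9: runs — n8 -2->-7; result -7.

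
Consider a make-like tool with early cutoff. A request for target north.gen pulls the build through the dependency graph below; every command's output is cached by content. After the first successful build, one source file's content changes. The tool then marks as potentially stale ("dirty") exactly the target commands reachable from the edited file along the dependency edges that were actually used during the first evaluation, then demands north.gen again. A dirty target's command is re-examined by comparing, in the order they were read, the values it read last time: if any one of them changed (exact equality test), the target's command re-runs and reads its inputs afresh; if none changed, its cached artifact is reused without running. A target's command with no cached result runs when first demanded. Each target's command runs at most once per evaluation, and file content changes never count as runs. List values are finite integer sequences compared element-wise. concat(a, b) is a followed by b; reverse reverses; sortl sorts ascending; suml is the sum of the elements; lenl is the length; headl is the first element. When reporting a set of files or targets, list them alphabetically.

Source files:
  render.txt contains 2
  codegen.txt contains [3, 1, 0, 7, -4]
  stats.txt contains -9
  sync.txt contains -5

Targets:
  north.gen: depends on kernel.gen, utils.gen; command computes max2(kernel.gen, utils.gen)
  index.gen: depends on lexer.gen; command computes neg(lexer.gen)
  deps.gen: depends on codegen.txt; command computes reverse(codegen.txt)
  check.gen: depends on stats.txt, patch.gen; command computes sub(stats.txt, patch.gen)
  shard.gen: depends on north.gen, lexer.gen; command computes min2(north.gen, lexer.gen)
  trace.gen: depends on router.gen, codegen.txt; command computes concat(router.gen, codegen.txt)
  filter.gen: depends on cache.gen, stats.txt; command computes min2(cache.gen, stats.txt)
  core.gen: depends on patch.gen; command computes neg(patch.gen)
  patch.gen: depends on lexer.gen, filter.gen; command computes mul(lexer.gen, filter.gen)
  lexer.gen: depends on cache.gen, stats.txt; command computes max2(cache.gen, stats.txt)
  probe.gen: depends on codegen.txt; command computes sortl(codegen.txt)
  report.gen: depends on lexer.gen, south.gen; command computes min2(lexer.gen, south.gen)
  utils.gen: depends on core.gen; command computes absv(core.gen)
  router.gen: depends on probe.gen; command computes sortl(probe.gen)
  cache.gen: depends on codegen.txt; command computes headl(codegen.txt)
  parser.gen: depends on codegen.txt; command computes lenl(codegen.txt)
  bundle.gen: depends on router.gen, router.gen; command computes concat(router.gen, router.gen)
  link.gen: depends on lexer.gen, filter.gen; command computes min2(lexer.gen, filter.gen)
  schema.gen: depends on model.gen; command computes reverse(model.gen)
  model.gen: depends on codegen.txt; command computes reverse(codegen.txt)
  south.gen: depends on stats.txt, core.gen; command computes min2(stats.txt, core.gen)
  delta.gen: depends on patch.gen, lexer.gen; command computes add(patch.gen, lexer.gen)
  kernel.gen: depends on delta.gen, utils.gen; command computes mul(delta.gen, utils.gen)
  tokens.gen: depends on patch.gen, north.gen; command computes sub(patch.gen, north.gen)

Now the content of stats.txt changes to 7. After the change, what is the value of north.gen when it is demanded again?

First demand of the output computes:
  cache.gen = headl([3, 1, 0, 7, -4]) = 3
  filter.gen = min2(3, -9) = -9
  lexer.gen = max2(3, -9) = 3
  patch.gen = mul(3, -9) = -27
  core.gen = neg(-27) = 27
  delta.gen = add(-27, 3) = -24
  utils.gen = absv(27) = 27
  kernel.gen = mul(-24, 27) = -648
  north.gen = max2(-648, 27) = 27

After the edit, cleaning proceeds:
  filter.gen: a read changed (stats.txt -9->7) — executes, giving 3.
  lexer.gen: a read changed (stats.txt -9->7) — executes, giving 7.
  patch.gen: a read changed (lexer.gen 3->7; filter.gen -9->3) — executes, giving 21.
  core.gen: a read changed (patch.gen -27->21) — executes, giving -21.
  delta.gen: a read changed (patch.gen -27->21; lexer.gen 3->7) — executes, giving 28.
  utils.gen: a read changed (core.gen 27->-21) — executes, giving 21.
  kernel.gen: a read changed (delta.gen -24->28; utils.gen 27->21) — executes, giving 588.
  north.gen: a read changed (kernel.gen -648->588; utils.gen 27->21) — executes, giving 588.

Demanding north.gen again yields 588.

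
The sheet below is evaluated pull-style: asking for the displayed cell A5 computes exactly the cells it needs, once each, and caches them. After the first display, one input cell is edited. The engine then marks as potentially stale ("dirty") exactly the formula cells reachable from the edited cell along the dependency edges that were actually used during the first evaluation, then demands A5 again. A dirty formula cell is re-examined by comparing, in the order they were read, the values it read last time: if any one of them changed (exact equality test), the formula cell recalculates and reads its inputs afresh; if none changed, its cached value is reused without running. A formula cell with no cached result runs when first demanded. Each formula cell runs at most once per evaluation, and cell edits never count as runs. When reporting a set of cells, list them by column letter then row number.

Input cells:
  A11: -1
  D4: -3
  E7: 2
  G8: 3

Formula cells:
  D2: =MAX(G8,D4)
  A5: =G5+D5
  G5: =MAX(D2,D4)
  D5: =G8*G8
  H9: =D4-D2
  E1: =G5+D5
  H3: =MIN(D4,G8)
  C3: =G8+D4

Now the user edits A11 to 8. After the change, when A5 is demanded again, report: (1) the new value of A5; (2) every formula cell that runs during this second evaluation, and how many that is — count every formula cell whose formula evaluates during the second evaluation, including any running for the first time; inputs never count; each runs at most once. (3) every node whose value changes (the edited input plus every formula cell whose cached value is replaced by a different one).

Demanding A5 again yields 12.
0 formula cells run: none.
The nodes whose values change: A11.
Note the shortcut — nothing in the graph depends on A11 at all, so no recomputation happens.

First demand of the output computes:
  D2 = MAX(3, -3) = 3
  D5 = 3 * 3 = 9
  G5 = MAX(3, -3) = 3
  A5 = 3 + 9 = 12

After the edit, cleaning proceeds:
  no node depends on A11 at all; the second demand re-runs nothing.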